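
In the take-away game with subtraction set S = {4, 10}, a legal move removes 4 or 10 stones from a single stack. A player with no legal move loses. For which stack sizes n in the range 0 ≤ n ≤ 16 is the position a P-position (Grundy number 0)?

n :  0  1  2  3  4  5  6  7  8  9 10 11 12 13 14 15 16
G :  0  0  0  0  1  1  1  1  0  0  2  2  1  1  0  0  0
P-positions are exactly the n with G(n) = 0.

0, 1, 2, 3, 8, 9, 14, 15, 16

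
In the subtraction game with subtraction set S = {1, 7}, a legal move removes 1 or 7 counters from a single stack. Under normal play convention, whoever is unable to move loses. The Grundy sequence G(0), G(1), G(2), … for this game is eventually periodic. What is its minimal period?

n :  0  1  2  3  4  5  6  7  8  9 10 11 12 13 14
G :  0  1  0  1  0  1  0  1  0  1  0  1  0  1  0
G(n+2) = G(n) holds for n = 0,…,6 (a full window of length max(S) = 7), so the sequence is purely periodic with period 2.

2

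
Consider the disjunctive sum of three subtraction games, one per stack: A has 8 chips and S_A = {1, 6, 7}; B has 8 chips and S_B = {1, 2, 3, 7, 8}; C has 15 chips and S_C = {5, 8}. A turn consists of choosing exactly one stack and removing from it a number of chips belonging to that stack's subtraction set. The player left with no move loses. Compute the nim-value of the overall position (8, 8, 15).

6

Stack A, S = {1, 6, 7}:
n : 0 1 2 3 4 5 6 7 8
G : 0 1 0 1 0 1 2 3 2
G_A(8) = 2.
Stack B, S = {1, 2, 3, 7, 8}:
n : 0 1 2 3 4 5 6 7 8
G : 0 1 2 3 0 1 2 3 4
G_B(8) = 4.
Stack C, S = {5, 8}:
G(0) = 0
G(1) = mex{} = 0
G(2) = mex{} = 0
G(3) = mex{} = 0
G(4) = mex{} = 0
G(5) = mex{0} = 1
G(6) = mex{0} = 1
G(7) = mex{0} = 1
G(8) = mex{0,0} = 1
G(9) = mex{0,0} = 1
G(10) = mex{1,0} = 2
G(11) = mex{1,0} = 2
G(12) = mex{1,0} = 2
G(13) = mex{1,1} = 0
G(14) = mex{1,1} = 0
G(15) = mex{2,1} = 0
G_C(15) = 0.
Combined Grundy value = 2 ⊕ 4 ⊕ 0 = 6.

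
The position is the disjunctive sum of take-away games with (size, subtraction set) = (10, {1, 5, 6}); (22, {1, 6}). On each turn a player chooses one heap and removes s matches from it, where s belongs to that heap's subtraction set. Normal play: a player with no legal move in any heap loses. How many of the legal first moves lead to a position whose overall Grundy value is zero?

1

Heap A, S = {1, 5, 6}:
G(0) = 0
G(1) = mex{0} = 1
G(2) = mex{1} = 0
G(3) = mex{0} = 1
G(4) = mex{1} = 0
G(5) = mex{0,0} = 1
G(6) = mex{1,1,0} = 2
G(7) = mex{2,0,1} = 3
G(8) = mex{3,1,0} = 2
G(9) = mex{2,0,1} = 3
G(10) = mex{3,1,0} = 2
G_A(10) = 2.
Heap B, S = {1, 6}:
n :  0  1  2  3  4  5  6  7  8  9 10 11 12 13 14 15 16 17 18 19 20 21 22
G :  0  1  0  1  0  1  2  0  1  0  1  0  1  2  0  1  0  1  0  1  2  0  1
G_B(22) = 1.
Combined Grundy value = 2 ⊕ 1 = 3.
A winning move leaves total XOR = 0, i.e. changes one component's Grundy value g to g ⊕ X where X is the current total.
Heap A: need g' = 2⊕3 = 1. Options: 10−1→G=3, 10−5→G=1, 10−6→G=0. Hits: 1.
Heap B: need g' = 1⊕3 = 2. Options: 22−1→G=0, 22−6→G=0. Hits: 0.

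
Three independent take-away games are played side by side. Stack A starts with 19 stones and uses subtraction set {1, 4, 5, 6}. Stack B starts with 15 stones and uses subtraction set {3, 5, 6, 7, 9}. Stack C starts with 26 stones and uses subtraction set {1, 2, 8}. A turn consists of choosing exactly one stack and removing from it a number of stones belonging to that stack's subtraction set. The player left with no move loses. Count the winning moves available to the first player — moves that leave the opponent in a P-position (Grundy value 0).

Stack A, S = {1, 4, 5, 6}:
n :  0  1  2  3  4  5  6  7  8  9 10 11 12 13 14 15 16 17 18 19
G :  0  1  0  1  2  3  2  3  4  0  1  0  1  2  3  2  3  4  0  1
G_A(19) = 1.
Stack B, S = {3, 5, 6, 7, 9}:
n :  0  1  2  3  4  5  6  7  8  9 10 11 12 13 14 15
G :  0  0  0  1  1  1  2  2  2  3  3  3  0  0  0  1
G_B(15) = 1.
Stack C, S = {1, 2, 8}:
n :  0  1  2  3  4  5  6  7  8  9 10 11 12 13 14 15 16 17 18 19 20 21 22 23 24 25 26
G :  0  1  2  0  1  2  0  1  2  0  1  2  0  1  2  0  1  2  0  1  2  0  1  2  0  1  2
G_C(26) = 2.
Combined Grundy value = 1 ⊕ 1 ⊕ 2 = 2.
A winning move leaves total XOR = 0, i.e. changes one component's Grundy value g to g ⊕ X where X is the current total.
Stack A: need g' = 1⊕2 = 3. Options: 19−1→G=0, 19−4→G=2, 19−5→G=3, 19−6→G=2. Hits: 1.
Stack B: need g' = 1⊕2 = 3. Options: 15−3→G=0, 15−5→G=3, 15−6→G=3, 15−7→G=2, 15−9→G=2. Hits: 2.
Stack C: need g' = 2⊕2 = 0. Options: 26−1→G=1, 26−2→G=0, 26−8→G=0. Hits: 2.

5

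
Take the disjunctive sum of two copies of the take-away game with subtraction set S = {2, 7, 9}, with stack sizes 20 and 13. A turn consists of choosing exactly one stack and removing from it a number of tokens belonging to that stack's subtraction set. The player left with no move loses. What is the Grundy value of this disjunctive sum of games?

All stacks use S = {2, 7, 9}:
n :  0  1  2  3  4  5  6  7  8  9 10 11 12 13 14 15 16 17 18 19 20
G :  0  0  1  1  0  0  1  1  2  2  3  3  2  2  3  0  0  1  1  0  0
Stack A: G(20) = 0.
Stack B: G(13) = 2.
Combined Grundy value = 0 ⊕ 2 = 2.

2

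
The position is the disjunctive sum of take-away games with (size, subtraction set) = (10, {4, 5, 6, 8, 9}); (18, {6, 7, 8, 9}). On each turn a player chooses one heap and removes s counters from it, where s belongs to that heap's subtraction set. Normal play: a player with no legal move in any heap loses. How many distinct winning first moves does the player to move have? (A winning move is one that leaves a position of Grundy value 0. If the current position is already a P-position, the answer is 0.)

3

Heap A, S = {4, 5, 6, 8, 9}:
G(0) = 0
G(1) = mex{} = 0
G(2) = mex{} = 0
G(3) = mex{} = 0
G(4) = mex{0} = 1
G(5) = mex{0,0} = 1
G(6) = mex{0,0,0} = 1
G(7) = mex{0,0,0} = 1
G(8) = mex{1,0,0,0} = 2
G(9) = mex{1,1,0,0,0} = 2
G(10) = mex{1,1,1,0,0} = 2
G_A(10) = 2.
Heap B, S = {6, 7, 8, 9}:
G(0) = 0
G(1) = mex{} = 0
G(2) = mex{} = 0
G(3) = mex{} = 0
G(4) = mex{} = 0
G(5) = mex{} = 0
G(6) = mex{0} = 1
G(7) = mex{0,0} = 1
G(8) = mex{0,0,0} = 1
G(9) = mex{0,0,0,0} = 1
G(10) = mex{0,0,0,0} = 1
G(11) = mex{0,0,0,0} = 1
G(12) = mex{1,0,0,0} = 2
G(13) = mex{1,1,0,0} = 2
G(14) = mex{1,1,1,0} = 2
G(15) = mex{1,1,1,1} = 0
G(16) = mex{1,1,1,1} = 0
G(17) = mex{1,1,1,1} = 0
G(18) = mex{2,1,1,1} = 0
G_B(18) = 0.
Combined Grundy value = 2 ⊕ 0 = 2.
A winning move leaves total XOR = 0, i.e. changes one component's Grundy value g to g ⊕ X where X is the current total.
Heap A: need g' = 2⊕2 = 0. Options: 10−4→G=1, 10−5→G=1, 10−6→G=1, 10−8→G=0, 10−9→G=0. Hits: 2.
Heap B: need g' = 0⊕2 = 2. Options: 18−6→G=2, 18−7→G=1, 18−8→G=1, 18−9→G=1. Hits: 1.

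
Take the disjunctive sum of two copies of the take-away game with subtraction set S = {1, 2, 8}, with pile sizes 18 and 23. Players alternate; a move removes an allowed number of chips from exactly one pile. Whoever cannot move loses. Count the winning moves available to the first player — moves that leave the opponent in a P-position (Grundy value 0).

3

All piles use S = {1, 2, 8}:
n :  0  1  2  3  4  5  6  7  8  9 10 11 12 13 14 15 16 17 18 19 20 21 22 23
G :  0  1  2  0  1  2  0  1  2  0  1  2  0  1  2  0  1  2  0  1  2  0  1  2
Pile A: G(18) = 0.
Pile B: G(23) = 2.
Combined Grundy value = 0 ⊕ 2 = 2.
A winning move leaves total XOR = 0, i.e. changes one component's Grundy value g to g ⊕ X where X is the current total.
Pile A: need g' = 0⊕2 = 2. Options: 18−1→G=2, 18−2→G=1, 18−8→G=1. Hits: 1.
Pile B: need g' = 2⊕2 = 0. Options: 23−1→G=1, 23−2→G=0, 23−8→G=0. Hits: 2.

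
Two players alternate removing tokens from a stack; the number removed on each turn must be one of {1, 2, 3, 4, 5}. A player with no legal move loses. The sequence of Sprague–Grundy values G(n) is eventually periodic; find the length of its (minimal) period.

n :  0  1  2  3  4  5  6  7  8  9 10 11 12 13 14
G :  0  1  2  3  4  5  0  1  2  3  4  5  0  1  2
G(n+6) = G(n) holds for n = 0,…,4 (a full window of length max(S) = 5), so the sequence is purely periodic with period 6.

6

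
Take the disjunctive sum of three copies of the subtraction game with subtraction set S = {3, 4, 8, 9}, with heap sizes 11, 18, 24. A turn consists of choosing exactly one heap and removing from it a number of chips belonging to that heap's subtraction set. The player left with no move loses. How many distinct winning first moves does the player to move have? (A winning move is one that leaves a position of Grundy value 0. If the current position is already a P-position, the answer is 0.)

4

All heaps use S = {3, 4, 8, 9}:
n :  0  1  2  3  4  5  6  7  8  9 10 11 12 13 14 15 16 17 18 19 20 21 22 23 24
G :  0  0  0  1  1  1  2  0  2  3  1  3  0  0  0  1  1  1  2  0  2  3  1  3  0
Heap A: G(11) = 3.
Heap B: G(18) = 2.
Heap C: G(24) = 0.
Combined Grundy value = 3 ⊕ 2 ⊕ 0 = 1.
A winning move leaves total XOR = 0, i.e. changes one component's Grundy value g to g ⊕ X where X is the current total.
Heap A: need g' = 3⊕1 = 2. Options: 11−3→G=2, 11−4→G=0, 11−8→G=1, 11−9→G=0. Hits: 1.
Heap B: need g' = 2⊕1 = 3. Options: 18−3→G=1, 18−4→G=0, 18−8→G=1, 18−9→G=3. Hits: 1.
Heap C: need g' = 0⊕1 = 1. Options: 24−3→G=3, 24−4→G=2, 24−8→G=1, 24−9→G=1. Hits: 2.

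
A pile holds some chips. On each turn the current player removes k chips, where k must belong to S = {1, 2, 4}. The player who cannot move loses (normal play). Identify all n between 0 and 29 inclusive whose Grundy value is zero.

n :  0  1  2  3  4  5  6  7  8  9 10 11 12 13 14 15 16 17 18 19 20 21 22 23 24 25 26 27 28 29
G :  0  1  2  0  1  2  0  1  2  0  1  2  0  1  2  0  1  2  0  1  2  0  1  2  0  1  2  0  1  2
P-positions are exactly the n with G(n) = 0.

0, 3, 6, 9, 12, 15, 18, 21, 24, 27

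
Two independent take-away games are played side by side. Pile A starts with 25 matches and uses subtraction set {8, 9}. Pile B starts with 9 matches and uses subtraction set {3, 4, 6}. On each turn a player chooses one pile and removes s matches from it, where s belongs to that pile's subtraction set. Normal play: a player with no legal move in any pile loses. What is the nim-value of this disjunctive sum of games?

Pile A, S = {8, 9}:
n :  0  1  2  3  4  5  6  7  8  9 10 11 12 13 14 15 16 17 18 19 20 21 22 23 24 25
G :  0  0  0  0  0  0  0  0  1  1  1  1  1  1  1  1  2  0  0  0  0  0  0  0  0  1
G_A(25) = 1.
Pile B, S = {3, 4, 6}:
G(0) = 0
G(1) = mex{} = 0
G(2) = mex{} = 0
G(3) = mex{0} = 1
G(4) = mex{0,0} = 1
G(5) = mex{0,0} = 1
G(6) = mex{1,0,0} = 2
G(7) = mex{1,1,0} = 2
G(8) = mex{1,1,0} = 2
G(9) = mex{2,1,1} = 0
G_B(9) = 0.
Combined Grundy value = 1 ⊕ 0 = 1.

1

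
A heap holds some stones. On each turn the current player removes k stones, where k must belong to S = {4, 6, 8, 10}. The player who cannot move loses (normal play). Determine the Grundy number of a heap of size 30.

0

G(0) = 0
G(1) = mex{} = 0
G(2) = mex{} = 0
G(3) = mex{} = 0
G(4) = mex{0} = 1
G(5) = mex{0} = 1
G(6) = mex{0,0} = 1
G(7) = mex{0,0} = 1
G(8) = mex{1,0,0} = 2
G(9) = mex{1,0,0} = 2
G(10) = mex{1,1,0,0} = 2
G(11) = mex{1,1,0,0} = 2
G(12) = mex{2,1,1,0} = 3
G(13) = mex{2,1,1,0} = 3
G(14) = mex{2,2,1,1} = 0
G(15) = mex{2,2,1,1} = 0
G(16) = mex{3,2,2,1} = 0
G(17) = mex{3,2,2,1} = 0
G(18) = mex{0,3,2,2} = 1
G(19) = mex{0,3,2,2} = 1
G(20) = mex{0,0,3,2} = 1
G(21) = mex{0,0,3,2} = 1
G(22) = mex{1,0,0,3} = 2
G(23) = mex{1,0,0,3} = 2
G(24) = mex{1,1,0,0} = 2
G(25) = mex{1,1,0,0} = 2
G(26) = mex{2,1,1,0} = 3
G(27) = mex{2,1,1,0} = 3
G(28) = mex{2,2,1,1} = 0
G(29) = mex{2,2,1,1} = 0
G(30) = mex{3,2,2,1} = 0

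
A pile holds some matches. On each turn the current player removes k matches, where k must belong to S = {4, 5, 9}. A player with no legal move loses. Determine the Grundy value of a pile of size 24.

n :  0  1  2  3  4  5  6  7  8  9 10 11 12 13 14 15 16 17 18 19 20 21 22 23 24
G :  0  0  0  0  1  1  1  1  2  2  2  2  3  0  0  0  0  1  1  1  1  2  2  2  2

2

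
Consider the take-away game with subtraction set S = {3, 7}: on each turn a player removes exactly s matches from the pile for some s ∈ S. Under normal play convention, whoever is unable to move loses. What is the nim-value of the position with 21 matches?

0

n :  0  1  2  3  4  5  6  7  8  9 10 11 12 13 14 15 16 17 18 19 20 21
G :  0  0  0  1  1  1  0  2  2  1  0  0  0  1  1  1  0  2  2  1  0  0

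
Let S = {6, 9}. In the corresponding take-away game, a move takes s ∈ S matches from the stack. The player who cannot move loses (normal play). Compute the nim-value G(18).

n :  0  1  2  3  4  5  6  7  8  9 10 11 12 13 14 15 16 17 18
G :  0  0  0  0  0  0  1  1  1  1  1  1  2  2  2  0  0  0  0

0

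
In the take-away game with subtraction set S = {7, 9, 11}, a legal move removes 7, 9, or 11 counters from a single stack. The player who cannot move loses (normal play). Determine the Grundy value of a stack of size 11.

1

n :  0  1  2  3  4  5  6  7  8  9 10 11
G :  0  0  0  0  0  0  0  1  1  1  1  1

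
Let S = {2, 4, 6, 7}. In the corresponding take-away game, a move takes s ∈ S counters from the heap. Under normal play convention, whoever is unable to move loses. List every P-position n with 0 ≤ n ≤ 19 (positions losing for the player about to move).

0, 1, 9, 10, 18, 19

G(0) = 0
G(1) = mex{} = 0
G(2) = mex{0} = 1
G(3) = mex{0} = 1
G(4) = mex{1,0} = 2
G(5) = mex{1,0} = 2
G(6) = mex{2,1,0} = 3
G(7) = mex{2,1,0,0} = 3
G(8) = mex{3,2,1,0} = 4
G(9) = mex{3,2,1,1} = 0
G(10) = mex{4,3,2,1} = 0
G(11) = mex{0,3,2,2} = 1
G(12) = mex{0,4,3,2} = 1
G(13) = mex{1,0,3,3} = 2
G(14) = mex{1,0,4,3} = 2
G(15) = mex{2,1,0,4} = 3
G(16) = mex{2,1,0,0} = 3
G(17) = mex{3,2,1,0} = 4
G(18) = mex{3,2,1,1} = 0
G(19) = mex{4,3,2,1} = 0
P-positions are exactly the n with G(n) = 0.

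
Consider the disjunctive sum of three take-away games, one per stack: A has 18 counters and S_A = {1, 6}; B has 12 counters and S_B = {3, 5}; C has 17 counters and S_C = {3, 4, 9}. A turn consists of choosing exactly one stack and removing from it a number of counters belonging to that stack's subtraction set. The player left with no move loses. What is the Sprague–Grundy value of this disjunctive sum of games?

0

Stack A, S = {1, 6}:
G(0) = 0
G(1) = mex{0} = 1
G(2) = mex{1} = 0
G(3) = mex{0} = 1
G(4) = mex{1} = 0
G(5) = mex{0} = 1
G(6) = mex{1,0} = 2
G(7) = mex{2,1} = 0
G(8) = mex{0,0} = 1
G(9) = mex{1,1} = 0
G(10) = mex{0,0} = 1
G(11) = mex{1,1} = 0
G(12) = mex{0,2} = 1
G(13) = mex{1,0} = 2
G(14) = mex{2,1} = 0
G(15) = mex{0,0} = 1
G(16) = mex{1,1} = 0
G(17) = mex{0,0} = 1
G(18) = mex{1,1} = 0
G_A(18) = 0.
Stack B, S = {3, 5}:
G(0) = 0
G(1) = mex{} = 0
G(2) = mex{} = 0
G(3) = mex{0} = 1
G(4) = mex{0} = 1
G(5) = mex{0,0} = 1
G(6) = mex{1,0} = 2
G(7) = mex{1,0} = 2
G(8) = mex{1,1} = 0
G(9) = mex{2,1} = 0
G(10) = mex{2,1} = 0
G(11) = mex{0,2} = 1
G(12) = mex{0,2} = 1
G_B(12) = 1.
Stack C, S = {3, 4, 9}:
G(0) = 0
G(1) = mex{} = 0
G(2) = mex{} = 0
G(3) = mex{0} = 1
G(4) = mex{0,0} = 1
G(5) = mex{0,0} = 1
G(6) = mex{1,0} = 2
G(7) = mex{1,1} = 0
G(8) = mex{1,1} = 0
G(9) = mex{2,1,0} = 3
G(10) = mex{0,2,0} = 1
G(11) = mex{0,0,0} = 1
G(12) = mex{3,0,1} = 2
G(13) = mex{1,3,1} = 0
G(14) = mex{1,1,1} = 0
G(15) = mex{2,1,2} = 0
G(16) = mex{0,2,0} = 1
G(17) = mex{0,0,0} = 1
G_C(17) = 1.
Combined Grundy value = 0 ⊕ 1 ⊕ 1 = 0.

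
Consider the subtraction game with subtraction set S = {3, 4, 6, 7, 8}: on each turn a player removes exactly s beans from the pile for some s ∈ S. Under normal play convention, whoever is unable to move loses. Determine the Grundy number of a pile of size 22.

n :  0  1  2  3  4  5  6  7  8  9 10 11 12 13 14 15 16 17 18 19 20 21 22
G :  0  0  0  1  1  1  2  2  2  3  3  0  0  0  1  1  1  2  2  2  3  3  0

0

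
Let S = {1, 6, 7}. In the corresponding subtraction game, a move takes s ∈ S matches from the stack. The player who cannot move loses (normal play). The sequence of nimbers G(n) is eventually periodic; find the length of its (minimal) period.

12

n :  0  1  2  3  4  5  6  7  8  9 10 11 12 13 14 15 16 17 18 19 20 21 22 23 24 25
G :  0  1  0  1  0  1  2  3  2  3  2  3  0  1  0  1  0  1  2  3  2  3  2  3  0  1
G(n+12) = G(n) holds for n = 0,…,6 (a full window of length max(S) = 7), so the sequence is purely periodic with period 12.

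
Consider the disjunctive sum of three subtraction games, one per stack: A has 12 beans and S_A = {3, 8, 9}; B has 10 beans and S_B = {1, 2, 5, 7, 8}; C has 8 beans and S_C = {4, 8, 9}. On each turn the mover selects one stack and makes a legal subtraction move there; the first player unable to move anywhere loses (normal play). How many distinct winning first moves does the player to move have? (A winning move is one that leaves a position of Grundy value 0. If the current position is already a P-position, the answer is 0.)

Stack A, S = {3, 8, 9}:
G(0) = 0
G(1) = mex{} = 0
G(2) = mex{} = 0
G(3) = mex{0} = 1
G(4) = mex{0} = 1
G(5) = mex{0} = 1
G(6) = mex{1} = 0
G(7) = mex{1} = 0
G(8) = mex{1,0} = 2
G(9) = mex{0,0,0} = 1
G(10) = mex{0,0,0} = 1
G(11) = mex{2,1,0} = 3
G(12) = mex{1,1,1} = 0
G_A(12) = 0.
Stack B, S = {1, 2, 5, 7, 8}:
n :  0  1  2  3  4  5  6  7  8  9 10
G :  0  1  2  0  1  2  0  1  2  0  1
G_B(10) = 1.
Stack C, S = {4, 8, 9}:
G(0) = 0
G(1) = mex{} = 0
G(2) = mex{} = 0
G(3) = mex{} = 0
G(4) = mex{0} = 1
G(5) = mex{0} = 1
G(6) = mex{0} = 1
G(7) = mex{0} = 1
G(8) = mex{1,0} = 2
G_C(8) = 2.
Combined Grundy value = 0 ⊕ 1 ⊕ 2 = 3.
A winning move leaves total XOR = 0, i.e. changes one component's Grundy value g to g ⊕ X where X is the current total.
Stack A: need g' = 0⊕3 = 3. Options: 12−3→G=1, 12−8→G=1, 12−9→G=1. Hits: 0.
Stack B: need g' = 1⊕3 = 2. Options: 10−1→G=0, 10−2→G=2, 10−5→G=2, 10−7→G=0, 10−8→G=2. Hits: 3.
Stack C: need g' = 2⊕3 = 1. Options: 8−4→G=1, 8−8→G=0. Hits: 1.

4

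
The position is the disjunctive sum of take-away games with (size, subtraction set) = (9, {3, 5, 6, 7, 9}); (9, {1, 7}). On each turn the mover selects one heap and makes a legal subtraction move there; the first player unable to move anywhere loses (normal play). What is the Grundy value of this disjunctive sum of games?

Heap A, S = {3, 5, 6, 7, 9}:
G(0) = 0
G(1) = mex{} = 0
G(2) = mex{} = 0
G(3) = mex{0} = 1
G(4) = mex{0} = 1
G(5) = mex{0,0} = 1
G(6) = mex{1,0,0} = 2
G(7) = mex{1,0,0,0} = 2
G(8) = mex{1,1,0,0} = 2
G(9) = mex{2,1,1,0,0} = 3
G_A(9) = 3.
Heap B, S = {1, 7}:
n : 0 1 2 3 4 5 6 7 8 9
G : 0 1 0 1 0 1 0 1 0 1
G_B(9) = 1.
Combined Grundy value = 3 ⊕ 1 = 2.

2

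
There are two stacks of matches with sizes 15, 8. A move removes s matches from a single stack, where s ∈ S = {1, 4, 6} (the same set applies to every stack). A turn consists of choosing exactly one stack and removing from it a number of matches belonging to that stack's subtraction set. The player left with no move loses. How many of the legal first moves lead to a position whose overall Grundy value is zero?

3

All stacks use S = {1, 4, 6}:
G(0) = 0
G(1) = mex{0} = 1
G(2) = mex{1} = 0
G(3) = mex{0} = 1
G(4) = mex{1,0} = 2
G(5) = mex{2,1} = 0
G(6) = mex{0,0,0} = 1
G(7) = mex{1,1,1} = 0
G(8) = mex{0,2,0} = 1
G(9) = mex{1,0,1} = 2
G(10) = mex{2,1,2} = 0
G(11) = mex{0,0,0} = 1
G(12) = mex{1,1,1} = 0
G(13) = mex{0,2,0} = 1
G(14) = mex{1,0,1} = 2
G(15) = mex{2,1,2} = 0
Stack A: G(15) = 0.
Stack B: G(8) = 1.
Combined Grundy value = 0 ⊕ 1 = 1.
A winning move leaves total XOR = 0, i.e. changes one component's Grundy value g to g ⊕ X where X is the current total.
Stack A: need g' = 0⊕1 = 1. Options: 15−1→G=2, 15−4→G=1, 15−6→G=2. Hits: 1.
Stack B: need g' = 1⊕1 = 0. Options: 8−1→G=0, 8−4→G=2, 8−6→G=0. Hits: 2.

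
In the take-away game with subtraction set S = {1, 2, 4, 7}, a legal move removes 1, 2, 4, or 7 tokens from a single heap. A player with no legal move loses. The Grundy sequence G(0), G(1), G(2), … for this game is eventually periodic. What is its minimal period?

G(0) = 0
G(1) = mex{0} = 1
G(2) = mex{1,0} = 2
G(3) = mex{2,1} = 0
G(4) = mex{0,2,0} = 1
G(5) = mex{1,0,1} = 2
G(6) = mex{2,1,2} = 0
G(7) = mex{0,2,0,0} = 1
G(8) = mex{1,0,1,1} = 2
G(9) = mex{2,1,2,2} = 0
G(10) = mex{0,2,0,0} = 1
G(11) = mex{1,0,1,1} = 2
G(12) = mex{2,1,2,2} = 0
G(13) = mex{0,2,0,0} = 1
G(14) = mex{1,0,1,1} = 2
G(n+3) = G(n) holds for n = 0,…,6 (a full window of length max(S) = 7), so the sequence is purely periodic with period 3.

3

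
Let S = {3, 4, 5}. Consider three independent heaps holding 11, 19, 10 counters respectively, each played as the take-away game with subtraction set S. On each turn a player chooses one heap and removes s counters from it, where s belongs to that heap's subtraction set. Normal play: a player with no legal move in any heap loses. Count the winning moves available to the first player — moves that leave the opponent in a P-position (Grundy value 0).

All heaps use S = {3, 4, 5}:
n :  0  1  2  3  4  5  6  7  8  9 10 11 12 13 14 15 16 17 18 19
G :  0  0  0  1  1  1  2  2  0  0  0  1  1  1  2  2  0  0  0  1
Heap A: G(11) = 1.
Heap B: G(19) = 1.
Heap C: G(10) = 0.
Combined Grundy value = 1 ⊕ 1 ⊕ 0 = 0.
A winning move leaves total XOR = 0, i.e. changes one component's Grundy value g to g ⊕ X where X is the current total.
Heap A: target g' = 1⊕0 = 1, but every legal move changes the Grundy value (mex property), so 0 moves.
Heap B: target g' = 1⊕0 = 1, but every legal move changes the Grundy value (mex property), so 0 moves.
Heap C: target g' = 0⊕0 = 0, but every legal move changes the Grundy value (mex property), so 0 moves.

0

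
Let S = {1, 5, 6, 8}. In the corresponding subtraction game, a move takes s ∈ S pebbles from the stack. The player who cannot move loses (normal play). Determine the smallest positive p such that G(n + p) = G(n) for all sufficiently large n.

11

G(0) = 0
G(1) = mex{0} = 1
G(2) = mex{1} = 0
G(3) = mex{0} = 1
G(4) = mex{1} = 0
G(5) = mex{0,0} = 1
G(6) = mex{1,1,0} = 2
G(7) = mex{2,0,1} = 3
G(8) = mex{3,1,0,0} = 2
G(9) = mex{2,0,1,1} = 3
G(10) = mex{3,1,0,0} = 2
G(11) = mex{2,2,1,1} = 0
G(12) = mex{0,3,2,0} = 1
G(13) = mex{1,2,3,1} = 0
G(14) = mex{0,3,2,2} = 1
G(15) = mex{1,2,3,3} = 0
G(16) = mex{0,0,2,2} = 1
G(17) = mex{1,1,0,3} = 2
G(18) = mex{2,0,1,2} = 3
G(19) = mex{3,1,0,0} = 2
G(20) = mex{2,0,1,1} = 3
G(21) = mex{3,1,0,0} = 2
G(22) = mex{2,2,1,1} = 0
G(23) = mex{0,3,2,0} = 1
G(n+11) = G(n) holds for n = 0,…,7 (a full window of length max(S) = 8), so the sequence is purely periodic with period 11.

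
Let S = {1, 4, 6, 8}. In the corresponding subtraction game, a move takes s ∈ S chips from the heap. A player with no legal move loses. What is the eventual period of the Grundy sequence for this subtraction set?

n :  0  1  2  3  4  5  6  7  8  9 10 11 12 13 14 15 16 17 18 19 20 21 22 23 24 25
G :  0  1  0  1  2  0  1  0  1  2  3  2  0  1  0  1  2  0  1  0  1  2  3  2  0  1
G(n+12) = G(n) holds for n = 0,…,7 (a full window of length max(S) = 8), so the sequence is purely periodic with period 12.

12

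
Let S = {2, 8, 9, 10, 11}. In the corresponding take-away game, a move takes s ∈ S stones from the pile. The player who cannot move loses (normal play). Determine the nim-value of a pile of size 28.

G(0) = 0
G(1) = mex{} = 0
G(2) = mex{0} = 1
G(3) = mex{0} = 1
G(4) = mex{1} = 0
G(5) = mex{1} = 0
G(6) = mex{0} = 1
G(7) = mex{0} = 1
G(8) = mex{1,0} = 2
G(9) = mex{1,0,0} = 2
G(10) = mex{2,1,0,0} = 3
G(11) = mex{2,1,1,0,0} = 3
G(12) = mex{3,0,1,1,0} = 2
G(13) = mex{3,0,0,1,1} = 2
G(14) = mex{2,1,0,0,1} = 3
G(15) = mex{2,1,1,0,0} = 3
G(16) = mex{3,2,1,1,0} = 4
G(17) = mex{3,2,2,1,1} = 0
G(18) = mex{4,3,2,2,1} = 0
G(19) = mex{0,3,3,2,2} = 1
G(20) = mex{0,2,3,3,2} = 1
G(21) = mex{1,2,2,3,3} = 0
G(22) = mex{1,3,2,2,3} = 0
G(23) = mex{0,3,3,2,2} = 1
G(24) = mex{0,4,3,3,2} = 1
G(25) = mex{1,0,4,3,3} = 2
G(26) = mex{1,0,0,4,3} = 2
G(27) = mex{2,1,0,0,4} = 3
G(28) = mex{2,1,1,0,0} = 3

3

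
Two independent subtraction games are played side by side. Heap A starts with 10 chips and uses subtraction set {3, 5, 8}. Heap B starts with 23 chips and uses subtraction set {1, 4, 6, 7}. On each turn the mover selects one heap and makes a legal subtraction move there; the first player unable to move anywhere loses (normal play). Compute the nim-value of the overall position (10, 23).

Heap A, S = {3, 5, 8}:
G(0) = 0
G(1) = mex{} = 0
G(2) = mex{} = 0
G(3) = mex{0} = 1
G(4) = mex{0} = 1
G(5) = mex{0,0} = 1
G(6) = mex{1,0} = 2
G(7) = mex{1,0} = 2
G(8) = mex{1,1,0} = 2
G(9) = mex{2,1,0} = 3
G(10) = mex{2,1,0} = 3
G_A(10) = 3.
Heap B, S = {1, 4, 6, 7}:
n :  0  1  2  3  4  5  6  7  8  9 10 11 12 13 14 15 16 17 18 19 20 21 22 23
G :  0  1  0  1  2  0  1  2  3  2  0  1  2  0  1  0  1  2  0  1  2  3  2  0
G_B(23) = 0.
Combined Grundy value = 3 ⊕ 0 = 3.

3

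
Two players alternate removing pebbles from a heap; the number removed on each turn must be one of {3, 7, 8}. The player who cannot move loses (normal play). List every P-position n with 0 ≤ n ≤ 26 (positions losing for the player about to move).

0, 1, 2, 6, 11, 12, 16, 17, 21, 22, 26

n :  0  1  2  3  4  5  6  7  8  9 10 11 12 13 14 15 16 17 18 19 20 21 22 23 24 25 26
G :  0  0  0  1  1  1  0  2  2  1  3  0  0  2  1  1  0  0  2  1  1  0  0  2  1  1  0
P-positions are exactly the n with G(n) = 0.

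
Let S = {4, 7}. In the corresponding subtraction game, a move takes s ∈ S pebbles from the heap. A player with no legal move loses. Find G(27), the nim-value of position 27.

1

G(0) = 0
G(1) = mex{} = 0
G(2) = mex{} = 0
G(3) = mex{} = 0
G(4) = mex{0} = 1
G(5) = mex{0} = 1
G(6) = mex{0} = 1
G(7) = mex{0,0} = 1
G(8) = mex{1,0} = 2
G(9) = mex{1,0} = 2
G(10) = mex{1,0} = 2
G(11) = mex{1,1} = 0
G(12) = mex{2,1} = 0
G(13) = mex{2,1} = 0
G(14) = mex{2,1} = 0
G(15) = mex{0,2} = 1
G(16) = mex{0,2} = 1
G(17) = mex{0,2} = 1
G(18) = mex{0,0} = 1
G(19) = mex{1,0} = 2
G(20) = mex{1,0} = 2
G(21) = mex{1,0} = 2
G(22) = mex{1,1} = 0
G(23) = mex{2,1} = 0
G(24) = mex{2,1} = 0
G(25) = mex{2,1} = 0
G(26) = mex{0,2} = 1
G(27) = mex{0,2} = 1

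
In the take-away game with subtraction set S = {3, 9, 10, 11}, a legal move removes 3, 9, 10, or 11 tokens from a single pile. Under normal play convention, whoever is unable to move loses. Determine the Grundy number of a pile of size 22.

n :  0  1  2  3  4  5  6  7  8  9 10 11 12 13 14 15 16 17 18 19 20 21 22
G :  0  0  0  1  1  1  0  0  0  1  1  1  2  2  0  3  3  1  2  2  0  0  0

0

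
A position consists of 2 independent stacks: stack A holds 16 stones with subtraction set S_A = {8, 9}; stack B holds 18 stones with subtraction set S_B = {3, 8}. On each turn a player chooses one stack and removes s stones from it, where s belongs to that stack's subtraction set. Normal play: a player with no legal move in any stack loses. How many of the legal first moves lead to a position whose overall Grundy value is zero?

1

Stack A, S = {8, 9}:
G(0) = 0
G(1) = mex{} = 0
G(2) = mex{} = 0
G(3) = mex{} = 0
G(4) = mex{} = 0
G(5) = mex{} = 0
G(6) = mex{} = 0
G(7) = mex{} = 0
G(8) = mex{0} = 1
G(9) = mex{0,0} = 1
G(10) = mex{0,0} = 1
G(11) = mex{0,0} = 1
G(12) = mex{0,0} = 1
G(13) = mex{0,0} = 1
G(14) = mex{0,0} = 1
G(15) = mex{0,0} = 1
G(16) = mex{1,0} = 2
G_A(16) = 2.
Stack B, S = {3, 8}:
G(0) = 0
G(1) = mex{} = 0
G(2) = mex{} = 0
G(3) = mex{0} = 1
G(4) = mex{0} = 1
G(5) = mex{0} = 1
G(6) = mex{1} = 0
G(7) = mex{1} = 0
G(8) = mex{1,0} = 2
G(9) = mex{0,0} = 1
G(10) = mex{0,0} = 1
G(11) = mex{2,1} = 0
G(12) = mex{1,1} = 0
G(13) = mex{1,1} = 0
G(14) = mex{0,0} = 1
G(15) = mex{0,0} = 1
G(16) = mex{0,2} = 1
G(17) = mex{1,1} = 0
G(18) = mex{1,1} = 0
G_B(18) = 0.
Combined Grundy value = 2 ⊕ 0 = 2.
A winning move leaves total XOR = 0, i.e. changes one component's Grundy value g to g ⊕ X where X is the current total.
Stack A: need g' = 2⊕2 = 0. Options: 16−8→G=1, 16−9→G=0. Hits: 1.
Stack B: need g' = 0⊕2 = 2. Options: 18−3→G=1, 18−8→G=1. Hits: 0.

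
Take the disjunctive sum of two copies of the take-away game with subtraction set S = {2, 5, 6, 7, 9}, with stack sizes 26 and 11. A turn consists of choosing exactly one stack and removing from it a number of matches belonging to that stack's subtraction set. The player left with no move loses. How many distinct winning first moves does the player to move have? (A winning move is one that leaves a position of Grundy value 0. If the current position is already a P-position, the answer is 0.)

2

All stacks use S = {2, 5, 6, 7, 9}:
n :  0  1  2  3  4  5  6  7  8  9 10 11 12 13 14 15 16 17 18 19 20 21 22 23 24 25 26
G :  0  0  1  1  0  2  1  3  2  2  3  3  0  4  1  0  0  1  1  2  2  3  3  2  4  3  0
Stack A: G(26) = 0.
Stack B: G(11) = 3.
Combined Grundy value = 0 ⊕ 3 = 3.
A winning move leaves total XOR = 0, i.e. changes one component's Grundy value g to g ⊕ X where X is the current total.
Stack A: need g' = 0⊕3 = 3. Options: 26−2→G=4, 26−5→G=3, 26−6→G=2, 26−7→G=2, 26−9→G=1. Hits: 1.
Stack B: need g' = 3⊕3 = 0. Options: 11−2→G=2, 11−5→G=1, 11−6→G=2, 11−7→G=0, 11−9→G=1. Hits: 1.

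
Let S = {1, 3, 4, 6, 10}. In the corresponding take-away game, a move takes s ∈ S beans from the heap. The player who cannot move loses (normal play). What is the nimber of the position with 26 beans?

3

n :  0  1  2  3  4  5  6  7  8  9 10 11 12 13 14 15 16 17 18 19 20 21 22 23 24 25 26
G :  0  1  0  1  2  3  2  0  1  0  1  2  3  2  0  1  0  1  2  3  2  0  1  0  1  2  3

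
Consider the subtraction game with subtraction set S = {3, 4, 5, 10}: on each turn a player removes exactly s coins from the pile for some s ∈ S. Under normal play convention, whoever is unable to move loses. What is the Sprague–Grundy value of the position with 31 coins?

0

n :  0  1  2  3  4  5  6  7  8  9 10 11 12 13 14 15 16 17 18 19 20 21 22 23 24 25 26 27 28 29 30 31
G :  0  0  0  1  1  1  2  2  0  0  3  1  1  2  2  0  0  0  1  1  1  2  2  0  0  3  1  1  2  2  0  0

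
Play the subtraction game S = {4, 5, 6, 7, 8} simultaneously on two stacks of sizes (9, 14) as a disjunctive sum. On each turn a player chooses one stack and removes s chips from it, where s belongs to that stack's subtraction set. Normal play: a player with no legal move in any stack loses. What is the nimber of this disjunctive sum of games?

2

All stacks use S = {4, 5, 6, 7, 8}:
G(0) = 0
G(1) = mex{} = 0
G(2) = mex{} = 0
G(3) = mex{} = 0
G(4) = mex{0} = 1
G(5) = mex{0,0} = 1
G(6) = mex{0,0,0} = 1
G(7) = mex{0,0,0,0} = 1
G(8) = mex{1,0,0,0,0} = 2
G(9) = mex{1,1,0,0,0} = 2
G(10) = mex{1,1,1,0,0} = 2
G(11) = mex{1,1,1,1,0} = 2
G(12) = mex{2,1,1,1,1} = 0
G(13) = mex{2,2,1,1,1} = 0
G(14) = mex{2,2,2,1,1} = 0
Stack A: G(9) = 2.
Stack B: G(14) = 0.
Combined Grundy value = 2 ⊕ 0 = 2.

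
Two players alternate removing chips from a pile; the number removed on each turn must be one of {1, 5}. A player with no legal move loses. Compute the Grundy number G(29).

G(0) = 0
G(1) = mex{0} = 1
G(2) = mex{1} = 0
G(3) = mex{0} = 1
G(4) = mex{1} = 0
G(5) = mex{0,0} = 1
G(6) = mex{1,1} = 0
G(7) = mex{0,0} = 1
G(8) = mex{1,1} = 0
G(9) = mex{0,0} = 1
G(10) = mex{1,1} = 0
G(11) = mex{0,0} = 1
G(12) = mex{1,1} = 0
G(13) = mex{0,0} = 1
G(14) = mex{1,1} = 0
G(15) = mex{0,0} = 1
G(16) = mex{1,1} = 0
G(17) = mex{0,0} = 1
G(18) = mex{1,1} = 0
G(19) = mex{0,0} = 1
G(20) = mex{1,1} = 0
G(21) = mex{0,0} = 1
G(22) = mex{1,1} = 0
G(23) = mex{0,0} = 1
G(24) = mex{1,1} = 0
G(25) = mex{0,0} = 1
G(26) = mex{1,1} = 0
G(27) = mex{0,0} = 1
G(28) = mex{1,1} = 0
G(29) = mex{0,0} = 1

1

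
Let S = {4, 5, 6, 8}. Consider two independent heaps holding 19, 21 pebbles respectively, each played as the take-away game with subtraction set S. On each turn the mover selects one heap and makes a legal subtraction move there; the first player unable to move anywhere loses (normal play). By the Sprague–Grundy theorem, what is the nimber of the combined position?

All heaps use S = {4, 5, 6, 8}:
n :  0  1  2  3  4  5  6  7  8  9 10 11 12 13 14 15 16 17 18 19 20 21
G :  0  0  0  0  1  1  1  1  2  2  2  2  0  0  0  0  1  1  1  1  2  2
Heap A: G(19) = 1.
Heap B: G(21) = 2.
Combined Grundy value = 1 ⊕ 2 = 3.

3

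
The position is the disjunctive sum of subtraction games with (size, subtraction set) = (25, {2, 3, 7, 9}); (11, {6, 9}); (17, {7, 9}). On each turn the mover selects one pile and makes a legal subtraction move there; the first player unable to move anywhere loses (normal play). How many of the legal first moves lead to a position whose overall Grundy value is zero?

2

Pile A, S = {2, 3, 7, 9}:
G(0) = 0
G(1) = mex{} = 0
G(2) = mex{0} = 1
G(3) = mex{0,0} = 1
G(4) = mex{1,0} = 2
G(5) = mex{1,1} = 0
G(6) = mex{2,1} = 0
G(7) = mex{0,2,0} = 1
G(8) = mex{0,0,0} = 1
G(9) = mex{1,0,1,0} = 2
G(10) = mex{1,1,1,0} = 2
G(11) = mex{2,1,2,1} = 0
G(12) = mex{2,2,0,1} = 3
G(13) = mex{0,2,0,2} = 1
G(14) = mex{3,0,1,0} = 2
G(15) = mex{1,3,1,0} = 2
G(16) = mex{2,1,2,1} = 0
G(17) = mex{2,2,2,1} = 0
G(18) = mex{0,2,0,2} = 1
G(19) = mex{0,0,3,2} = 1
G(20) = mex{1,0,1,0} = 2
G(21) = mex{1,1,2,3} = 0
G(22) = mex{2,1,2,1} = 0
G(23) = mex{0,2,0,2} = 1
G(24) = mex{0,0,0,2} = 1
G(25) = mex{1,0,1,0} = 2
G_A(25) = 2.
Pile B, S = {6, 9}:
n :  0  1  2  3  4  5  6  7  8  9 10 11
G :  0  0  0  0  0  0  1  1  1  1  1  1
G_B(11) = 1.
Pile C, S = {7, 9}:
n :  0  1  2  3  4  5  6  7  8  9 10 11 12 13 14 15 16 17
G :  0  0  0  0  0  0  0  1  1  1  1  1  1  1  2  2  0  0
G_C(17) = 0.
Combined Grundy value = 2 ⊕ 1 ⊕ 0 = 3.
A winning move leaves total XOR = 0, i.e. changes one component's Grundy value g to g ⊕ X where X is the current total.
Pile A: need g' = 2⊕3 = 1. Options: 25−2→G=1, 25−3→G=0, 25−7→G=1, 25−9→G=0. Hits: 2.
Pile B: need g' = 1⊕3 = 2. Options: 11−6→G=0, 11−9→G=0. Hits: 0.
Pile C: need g' = 0⊕3 = 3. Options: 17−7→G=1, 17−9→G=1. Hits: 0.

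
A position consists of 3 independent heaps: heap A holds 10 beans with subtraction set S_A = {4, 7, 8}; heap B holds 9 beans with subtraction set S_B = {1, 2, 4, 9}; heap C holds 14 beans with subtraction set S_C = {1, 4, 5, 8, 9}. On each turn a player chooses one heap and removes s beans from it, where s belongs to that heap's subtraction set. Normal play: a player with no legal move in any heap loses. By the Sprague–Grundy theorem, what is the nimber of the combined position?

1

Heap A, S = {4, 7, 8}:
n :  0  1  2  3  4  5  6  7  8  9 10
G :  0  0  0  0  1  1  1  1  2  2  2
G_A(10) = 2.
Heap B, S = {1, 2, 4, 9}:
n : 0 1 2 3 4 5 6 7 8 9
G : 0 1 2 0 1 2 0 1 2 3
G_B(9) = 3.
Heap C, S = {1, 4, 5, 8, 9}:
n :  0  1  2  3  4  5  6  7  8  9 10 11 12 13 14
G :  0  1  0  1  2  3  2  3  4  5  4  5  0  1  0
G_C(14) = 0.
Combined Grundy value = 2 ⊕ 3 ⊕ 0 = 1.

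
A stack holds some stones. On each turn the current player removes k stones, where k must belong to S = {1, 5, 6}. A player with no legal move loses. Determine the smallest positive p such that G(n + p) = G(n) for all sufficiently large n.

n :  0  1  2  3  4  5  6  7  8  9 10 11 12 13 14 15 16 17 18 19 20 21 22 23
G :  0  1  0  1  0  1  2  3  2  3  2  0  1  0  1  0  1  2  3  2  3  2  0  1
G(n+11) = G(n) holds for n = 0,…,5 (a full window of length max(S) = 6), so the sequence is purely periodic with period 11.

11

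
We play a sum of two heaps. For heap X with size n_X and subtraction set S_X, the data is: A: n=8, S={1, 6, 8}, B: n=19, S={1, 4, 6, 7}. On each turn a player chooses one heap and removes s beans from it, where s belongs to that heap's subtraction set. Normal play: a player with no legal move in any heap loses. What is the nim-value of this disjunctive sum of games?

Heap A, S = {1, 6, 8}:
G(0) = 0
G(1) = mex{0} = 1
G(2) = mex{1} = 0
G(3) = mex{0} = 1
G(4) = mex{1} = 0
G(5) = mex{0} = 1
G(6) = mex{1,0} = 2
G(7) = mex{2,1} = 0
G(8) = mex{0,0,0} = 1
G_A(8) = 1.
Heap B, S = {1, 4, 6, 7}:
n :  0  1  2  3  4  5  6  7  8  9 10 11 12 13 14 15 16 17 18 19
G :  0  1  0  1  2  0  1  2  3  2  0  1  2  0  1  0  1  2  0  1
G_B(19) = 1.
Combined Grundy value = 1 ⊕ 1 = 0.

0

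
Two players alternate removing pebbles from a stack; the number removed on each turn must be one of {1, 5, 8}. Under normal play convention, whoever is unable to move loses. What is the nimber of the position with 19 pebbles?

G(0) = 0
G(1) = mex{0} = 1
G(2) = mex{1} = 0
G(3) = mex{0} = 1
G(4) = mex{1} = 0
G(5) = mex{0,0} = 1
G(6) = mex{1,1} = 0
G(7) = mex{0,0} = 1
G(8) = mex{1,1,0} = 2
G(9) = mex{2,0,1} = 3
G(10) = mex{3,1,0} = 2
G(11) = mex{2,0,1} = 3
G(12) = mex{3,1,0} = 2
G(13) = mex{2,2,1} = 0
G(14) = mex{0,3,0} = 1
G(15) = mex{1,2,1} = 0
G(16) = mex{0,3,2} = 1
G(17) = mex{1,2,3} = 0
G(18) = mex{0,0,2} = 1
G(19) = mex{1,1,3} = 0

0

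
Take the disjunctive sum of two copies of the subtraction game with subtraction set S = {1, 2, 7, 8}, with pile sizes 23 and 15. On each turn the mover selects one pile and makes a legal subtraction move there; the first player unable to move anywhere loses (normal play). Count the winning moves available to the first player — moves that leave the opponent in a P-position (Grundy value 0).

4

All piles use S = {1, 2, 7, 8}:
G(0) = 0
G(1) = mex{0} = 1
G(2) = mex{1,0} = 2
G(3) = mex{2,1} = 0
G(4) = mex{0,2} = 1
G(5) = mex{1,0} = 2
G(6) = mex{2,1} = 0
G(7) = mex{0,2,0} = 1
G(8) = mex{1,0,1,0} = 2
G(9) = mex{2,1,2,1} = 0
G(10) = mex{0,2,0,2} = 1
G(11) = mex{1,0,1,0} = 2
G(12) = mex{2,1,2,1} = 0
G(13) = mex{0,2,0,2} = 1
G(14) = mex{1,0,1,0} = 2
G(15) = mex{2,1,2,1} = 0
G(16) = mex{0,2,0,2} = 1
G(17) = mex{1,0,1,0} = 2
G(18) = mex{2,1,2,1} = 0
G(19) = mex{0,2,0,2} = 1
G(20) = mex{1,0,1,0} = 2
G(21) = mex{2,1,2,1} = 0
G(22) = mex{0,2,0,2} = 1
G(23) = mex{1,0,1,0} = 2
Pile A: G(23) = 2.
Pile B: G(15) = 0.
Combined Grundy value = 2 ⊕ 0 = 2.
A winning move leaves total XOR = 0, i.e. changes one component's Grundy value g to g ⊕ X where X is the current total.
Pile A: need g' = 2⊕2 = 0. Options: 23−1→G=1, 23−2→G=0, 23−7→G=1, 23−8→G=0. Hits: 2.
Pile B: need g' = 0⊕2 = 2. Options: 15−1→G=2, 15−2→G=1, 15−7→G=2, 15−8→G=1. Hits: 2.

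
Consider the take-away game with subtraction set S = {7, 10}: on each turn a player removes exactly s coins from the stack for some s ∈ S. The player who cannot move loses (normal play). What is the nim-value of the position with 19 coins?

G(0) = 0
G(1) = mex{} = 0
G(2) = mex{} = 0
G(3) = mex{} = 0
G(4) = mex{} = 0
G(5) = mex{} = 0
G(6) = mex{} = 0
G(7) = mex{0} = 1
G(8) = mex{0} = 1
G(9) = mex{0} = 1
G(10) = mex{0,0} = 1
G(11) = mex{0,0} = 1
G(12) = mex{0,0} = 1
G(13) = mex{0,0} = 1
G(14) = mex{1,0} = 2
G(15) = mex{1,0} = 2
G(16) = mex{1,0} = 2
G(17) = mex{1,1} = 0
G(18) = mex{1,1} = 0
G(19) = mex{1,1} = 0

0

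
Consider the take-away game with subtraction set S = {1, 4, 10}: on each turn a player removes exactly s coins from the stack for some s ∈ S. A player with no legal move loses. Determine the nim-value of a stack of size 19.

1

G(0) = 0
G(1) = mex{0} = 1
G(2) = mex{1} = 0
G(3) = mex{0} = 1
G(4) = mex{1,0} = 2
G(5) = mex{2,1} = 0
G(6) = mex{0,0} = 1
G(7) = mex{1,1} = 0
G(8) = mex{0,2} = 1
G(9) = mex{1,0} = 2
G(10) = mex{2,1,0} = 3
G(11) = mex{3,0,1} = 2
G(12) = mex{2,1,0} = 3
G(13) = mex{3,2,1} = 0
G(14) = mex{0,3,2} = 1
G(15) = mex{1,2,0} = 3
G(16) = mex{3,3,1} = 0
G(17) = mex{0,0,0} = 1
G(18) = mex{1,1,1} = 0
G(19) = mex{0,3,2} = 1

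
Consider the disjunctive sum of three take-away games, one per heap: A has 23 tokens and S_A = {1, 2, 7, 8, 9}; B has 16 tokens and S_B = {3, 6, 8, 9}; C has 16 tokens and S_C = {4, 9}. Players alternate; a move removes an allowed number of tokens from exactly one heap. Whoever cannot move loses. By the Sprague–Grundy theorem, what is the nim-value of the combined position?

0

Heap A, S = {1, 2, 7, 8, 9}:
G(0) = 0
G(1) = mex{0} = 1
G(2) = mex{1,0} = 2
G(3) = mex{2,1} = 0
G(4) = mex{0,2} = 1
G(5) = mex{1,0} = 2
G(6) = mex{2,1} = 0
G(7) = mex{0,2,0} = 1
G(8) = mex{1,0,1,0} = 2
G(9) = mex{2,1,2,1,0} = 3
G(10) = mex{3,2,0,2,1} = 4
G(11) = mex{4,3,1,0,2} = 5
G(12) = mex{5,4,2,1,0} = 3
G(13) = mex{3,5,0,2,1} = 4
G(14) = mex{4,3,1,0,2} = 5
G(15) = mex{5,4,2,1,0} = 3
G(16) = mex{3,5,3,2,1} = 0
G(17) = mex{0,3,4,3,2} = 1
G(18) = mex{1,0,5,4,3} = 2
G(19) = mex{2,1,3,5,4} = 0
G(20) = mex{0,2,4,3,5} = 1
G(21) = mex{1,0,5,4,3} = 2
G(22) = mex{2,1,3,5,4} = 0
G(23) = mex{0,2,0,3,5} = 1
G_A(23) = 1.
Heap B, S = {3, 6, 8, 9}:
n :  0  1  2  3  4  5  6  7  8  9 10 11 12 13 14 15 16
G :  0  0  0  1  1  1  2  2  2  3  3  3  0  0  0  1  1
G_B(16) = 1.
Heap C, S = {4, 9}:
n :  0  1  2  3  4  5  6  7  8  9 10 11 12 13 14 15 16
G :  0  0  0  0  1  1  1  1  0  2  2  2  1  0  0  0  0
G_C(16) = 0.
Combined Grundy value = 1 ⊕ 1 ⊕ 0 = 0.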